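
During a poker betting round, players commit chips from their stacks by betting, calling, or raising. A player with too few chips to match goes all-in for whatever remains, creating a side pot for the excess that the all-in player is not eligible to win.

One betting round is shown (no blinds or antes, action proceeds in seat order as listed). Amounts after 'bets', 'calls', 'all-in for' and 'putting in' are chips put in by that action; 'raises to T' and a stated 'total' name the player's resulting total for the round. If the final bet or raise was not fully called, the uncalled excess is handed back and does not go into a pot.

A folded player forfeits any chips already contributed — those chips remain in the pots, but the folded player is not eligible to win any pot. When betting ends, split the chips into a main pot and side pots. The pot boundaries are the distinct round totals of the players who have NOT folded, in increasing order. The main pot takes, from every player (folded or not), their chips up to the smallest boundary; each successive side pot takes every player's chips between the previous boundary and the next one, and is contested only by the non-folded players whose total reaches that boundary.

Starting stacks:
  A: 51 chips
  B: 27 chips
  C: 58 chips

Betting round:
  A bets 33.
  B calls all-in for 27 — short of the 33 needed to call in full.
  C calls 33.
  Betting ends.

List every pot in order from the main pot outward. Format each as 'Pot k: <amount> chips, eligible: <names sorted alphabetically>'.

Contributions: A=33, B=27, C=33
Pot levels (distinct totals of non-folded players): 27, 33
Layer 1-27: 27 each from A, B, C = 27*3 = 81 chips; eligible A, B, C
Layer 28-33: 6 each from A, C = 6*2 = 12 chips; eligible A, C

Pot 1: 81 chips, eligible: A, B, C
Pot 2: 12 chips, eligible: A, C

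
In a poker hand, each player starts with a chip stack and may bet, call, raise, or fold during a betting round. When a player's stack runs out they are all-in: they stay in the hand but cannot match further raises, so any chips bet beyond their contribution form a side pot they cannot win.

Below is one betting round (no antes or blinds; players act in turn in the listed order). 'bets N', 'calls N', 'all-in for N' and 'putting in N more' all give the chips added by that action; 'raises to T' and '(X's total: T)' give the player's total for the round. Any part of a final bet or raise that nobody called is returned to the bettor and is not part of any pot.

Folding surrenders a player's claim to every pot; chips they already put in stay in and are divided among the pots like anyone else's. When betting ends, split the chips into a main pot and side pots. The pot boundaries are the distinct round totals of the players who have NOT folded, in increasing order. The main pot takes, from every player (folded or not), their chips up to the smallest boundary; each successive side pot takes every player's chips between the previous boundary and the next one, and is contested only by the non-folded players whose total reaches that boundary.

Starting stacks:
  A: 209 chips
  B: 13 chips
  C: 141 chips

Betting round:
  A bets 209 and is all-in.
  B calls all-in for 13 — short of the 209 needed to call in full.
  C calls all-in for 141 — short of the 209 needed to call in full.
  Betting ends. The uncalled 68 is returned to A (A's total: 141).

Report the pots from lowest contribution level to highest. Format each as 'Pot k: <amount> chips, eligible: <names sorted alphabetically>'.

Pot 1: 39 chips, eligible: A, B, C
Pot 2: 256 chips, eligible: A, C

Derivation:
Contributions (after 68 returned to A): A=141, B=13, C=141
Pot levels (distinct totals of non-folded players): 13, 141
Layer 1-13: 13 each from A, B, C = 13*3 = 39 chips; eligible A, B, C
Layer 14-141: 128 each from A, C = 128*2 = 256 chips; eligible A, C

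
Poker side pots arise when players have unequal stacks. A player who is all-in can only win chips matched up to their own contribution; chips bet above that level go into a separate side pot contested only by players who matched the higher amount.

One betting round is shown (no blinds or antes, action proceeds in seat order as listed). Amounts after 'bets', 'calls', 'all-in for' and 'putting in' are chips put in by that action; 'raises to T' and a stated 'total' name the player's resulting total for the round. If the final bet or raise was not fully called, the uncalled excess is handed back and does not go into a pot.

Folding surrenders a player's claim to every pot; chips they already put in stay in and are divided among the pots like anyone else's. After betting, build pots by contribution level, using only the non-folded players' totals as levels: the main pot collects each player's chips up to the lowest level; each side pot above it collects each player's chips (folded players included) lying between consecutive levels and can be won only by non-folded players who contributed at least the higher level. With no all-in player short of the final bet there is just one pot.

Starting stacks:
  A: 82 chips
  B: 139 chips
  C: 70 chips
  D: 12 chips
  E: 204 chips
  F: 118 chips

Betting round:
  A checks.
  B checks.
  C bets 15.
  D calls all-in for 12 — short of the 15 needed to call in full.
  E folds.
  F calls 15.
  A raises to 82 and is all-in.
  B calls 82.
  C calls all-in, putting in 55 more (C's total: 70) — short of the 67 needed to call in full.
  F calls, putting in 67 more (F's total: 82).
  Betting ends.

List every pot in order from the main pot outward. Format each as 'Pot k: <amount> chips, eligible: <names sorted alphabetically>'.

Contributions: A=82, B=82, C=70, D=12, F=82
Folded: E
Pot levels (distinct totals of non-folded players): 12, 70, 82
Layer 1-12: 12 each from A, B, C, D, F = 12*5 = 60 chips; eligible A, B, C, D, F
Layer 13-70: 58 each from A, B, C, F = 58*4 = 232 chips; eligible A, B, C, F
Layer 71-82: 12 each from A, B, F = 12*3 = 36 chips; eligible A, B, F

Pot 1: 60 chips, eligible: A, B, C, D, F
Pot 2: 232 chips, eligible: A, B, C, F
Pot 3: 36 chips, eligible: A, B, F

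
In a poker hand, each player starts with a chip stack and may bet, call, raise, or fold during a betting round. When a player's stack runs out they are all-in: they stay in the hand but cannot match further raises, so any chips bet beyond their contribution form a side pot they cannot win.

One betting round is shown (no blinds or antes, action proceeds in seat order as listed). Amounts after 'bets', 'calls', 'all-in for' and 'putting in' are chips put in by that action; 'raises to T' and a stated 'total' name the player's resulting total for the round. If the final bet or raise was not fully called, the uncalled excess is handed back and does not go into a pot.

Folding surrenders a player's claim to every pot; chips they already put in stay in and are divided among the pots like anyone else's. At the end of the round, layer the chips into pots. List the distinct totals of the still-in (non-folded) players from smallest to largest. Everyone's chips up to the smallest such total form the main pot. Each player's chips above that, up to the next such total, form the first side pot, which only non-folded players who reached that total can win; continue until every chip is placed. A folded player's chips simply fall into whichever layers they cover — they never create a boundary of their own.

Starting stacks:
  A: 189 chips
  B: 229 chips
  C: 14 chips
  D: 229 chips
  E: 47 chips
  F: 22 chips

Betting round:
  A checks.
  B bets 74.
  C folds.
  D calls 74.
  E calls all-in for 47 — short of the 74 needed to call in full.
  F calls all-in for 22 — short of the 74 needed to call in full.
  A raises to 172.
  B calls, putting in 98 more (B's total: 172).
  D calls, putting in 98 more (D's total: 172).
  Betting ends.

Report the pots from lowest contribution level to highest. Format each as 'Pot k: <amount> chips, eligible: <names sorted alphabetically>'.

Contributions: A=172, B=172, D=172, E=47, F=22
Folded: C
Pot levels (distinct totals of non-folded players): 22, 47, 172
Layer 1-22: 22 each from A, B, D, E, F = 22*5 = 110 chips; eligible A, B, D, E, F
Layer 23-47: 25 each from A, B, D, E = 25*4 = 100 chips; eligible A, B, D, E
Layer 48-172: 125 each from A, B, D = 125*3 = 375 chips; eligible A, B, D

Pot 1: 110 chips, eligible: A, B, D, E, F
Pot 2: 100 chips, eligible: A, B, D, E
Pot 3: 375 chips, eligible: A, B, D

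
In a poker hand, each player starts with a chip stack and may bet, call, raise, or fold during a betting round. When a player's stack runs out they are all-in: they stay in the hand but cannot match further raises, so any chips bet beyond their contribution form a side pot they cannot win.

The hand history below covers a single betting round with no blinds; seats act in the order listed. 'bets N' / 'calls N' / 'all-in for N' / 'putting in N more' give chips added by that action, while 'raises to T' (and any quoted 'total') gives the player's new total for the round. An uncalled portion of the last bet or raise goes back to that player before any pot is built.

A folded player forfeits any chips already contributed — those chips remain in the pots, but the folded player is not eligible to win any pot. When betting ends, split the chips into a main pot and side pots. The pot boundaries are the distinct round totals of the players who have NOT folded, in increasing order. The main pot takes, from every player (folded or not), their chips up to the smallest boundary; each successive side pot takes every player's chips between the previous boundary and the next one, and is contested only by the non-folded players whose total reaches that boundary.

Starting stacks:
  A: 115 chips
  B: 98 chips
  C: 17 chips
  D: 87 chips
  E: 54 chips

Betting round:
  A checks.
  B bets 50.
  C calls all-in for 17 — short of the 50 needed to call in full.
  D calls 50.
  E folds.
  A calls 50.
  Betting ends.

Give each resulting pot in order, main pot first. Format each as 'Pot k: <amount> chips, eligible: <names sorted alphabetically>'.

Contributions: A=50, B=50, C=17, D=50
Folded: E
Pot levels (distinct totals of non-folded players): 17, 50
Layer 1-17: 17 each from A, B, C, D = 17*4 = 68 chips; eligible A, B, C, D
Layer 18-50: 33 each from A, B, D = 33*3 = 99 chips; eligible A, B, D

Pot 1: 68 chips, eligible: A, B, C, D
Pot 2: 99 chips, eligible: A, B, D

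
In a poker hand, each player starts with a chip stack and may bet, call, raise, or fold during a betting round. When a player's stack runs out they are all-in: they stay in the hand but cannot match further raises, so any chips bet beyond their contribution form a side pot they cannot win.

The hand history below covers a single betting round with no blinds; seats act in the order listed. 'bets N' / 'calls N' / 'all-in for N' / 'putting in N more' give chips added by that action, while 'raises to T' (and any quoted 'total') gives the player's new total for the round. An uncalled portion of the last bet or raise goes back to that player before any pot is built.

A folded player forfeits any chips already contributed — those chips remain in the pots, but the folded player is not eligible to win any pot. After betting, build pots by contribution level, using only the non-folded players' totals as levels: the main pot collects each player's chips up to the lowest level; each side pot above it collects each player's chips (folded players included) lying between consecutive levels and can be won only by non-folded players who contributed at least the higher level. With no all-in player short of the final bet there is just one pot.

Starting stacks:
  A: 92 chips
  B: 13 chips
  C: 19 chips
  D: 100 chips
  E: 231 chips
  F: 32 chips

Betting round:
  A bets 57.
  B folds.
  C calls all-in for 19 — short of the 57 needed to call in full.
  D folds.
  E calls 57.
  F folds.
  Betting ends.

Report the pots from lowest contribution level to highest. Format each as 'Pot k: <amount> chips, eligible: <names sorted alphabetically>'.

Pot 1: 57 chips, eligible: A, C, E
Pot 2: 76 chips, eligible: A, E

Derivation:
Contributions: A=57, C=19, E=57
Folded: B, D, F
Pot levels (distinct totals of non-folded players): 19, 57
Layer 1-19: 19 each from A, C, E = 19*3 = 57 chips; eligible A, C, E
Layer 20-57: 38 each from A, E = 38*2 = 76 chips; eligible A, E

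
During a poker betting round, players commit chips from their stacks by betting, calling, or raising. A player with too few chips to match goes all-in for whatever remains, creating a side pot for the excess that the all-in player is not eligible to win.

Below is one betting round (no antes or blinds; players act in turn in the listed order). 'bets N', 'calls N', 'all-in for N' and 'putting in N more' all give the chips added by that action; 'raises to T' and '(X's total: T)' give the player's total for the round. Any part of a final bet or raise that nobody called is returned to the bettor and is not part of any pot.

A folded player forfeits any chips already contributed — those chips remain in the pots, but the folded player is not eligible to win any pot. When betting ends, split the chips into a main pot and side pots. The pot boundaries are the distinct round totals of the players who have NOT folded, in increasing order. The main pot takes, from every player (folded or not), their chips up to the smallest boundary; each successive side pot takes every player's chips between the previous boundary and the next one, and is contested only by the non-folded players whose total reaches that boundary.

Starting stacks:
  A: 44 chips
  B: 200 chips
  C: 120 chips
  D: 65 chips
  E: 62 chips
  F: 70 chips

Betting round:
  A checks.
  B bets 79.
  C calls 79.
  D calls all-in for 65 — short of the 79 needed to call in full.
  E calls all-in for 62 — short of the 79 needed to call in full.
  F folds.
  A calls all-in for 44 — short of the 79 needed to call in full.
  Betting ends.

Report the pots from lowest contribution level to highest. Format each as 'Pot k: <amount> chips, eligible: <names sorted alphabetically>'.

Pot 1: 220 chips, eligible: A, B, C, D, E
Pot 2: 72 chips, eligible: B, C, D, E
Pot 3: 9 chips, eligible: B, C, D
Pot 4: 28 chips, eligible: B, C

Derivation:
Contributions: A=44, B=79, C=79, D=65, E=62
Folded: F
Pot levels (distinct totals of non-folded players): 44, 62, 65, 79
Layer 1-44: 44 each from A, B, C, D, E = 44*5 = 220 chips; eligible A, B, C, D, E
Layer 45-62: 18 each from B, C, D, E = 18*4 = 72 chips; eligible B, C, D, E
Layer 63-65: 3 each from B, C, D = 3*3 = 9 chips; eligible B, C, D
Layer 66-79: 14 each from B, C = 14*2 = 28 chips; eligible B, C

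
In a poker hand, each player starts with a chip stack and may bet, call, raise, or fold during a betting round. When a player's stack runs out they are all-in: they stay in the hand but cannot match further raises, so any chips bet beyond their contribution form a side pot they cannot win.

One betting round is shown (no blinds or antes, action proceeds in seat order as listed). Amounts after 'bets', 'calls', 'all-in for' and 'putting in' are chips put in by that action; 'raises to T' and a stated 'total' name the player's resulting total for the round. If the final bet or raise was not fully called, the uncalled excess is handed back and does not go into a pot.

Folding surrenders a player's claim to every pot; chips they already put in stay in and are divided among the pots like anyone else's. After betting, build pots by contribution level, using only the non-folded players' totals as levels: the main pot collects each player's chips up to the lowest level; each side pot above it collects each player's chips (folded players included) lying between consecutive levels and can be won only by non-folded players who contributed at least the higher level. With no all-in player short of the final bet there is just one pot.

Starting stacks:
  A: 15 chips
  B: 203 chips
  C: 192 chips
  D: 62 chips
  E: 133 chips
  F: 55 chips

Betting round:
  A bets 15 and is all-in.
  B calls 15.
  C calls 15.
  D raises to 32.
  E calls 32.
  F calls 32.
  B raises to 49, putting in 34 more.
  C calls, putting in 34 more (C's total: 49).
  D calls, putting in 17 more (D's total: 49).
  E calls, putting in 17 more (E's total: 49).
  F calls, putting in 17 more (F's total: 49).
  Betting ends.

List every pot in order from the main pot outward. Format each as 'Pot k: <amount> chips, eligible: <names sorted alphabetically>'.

Contributions: A=15, B=49, C=49, D=49, E=49, F=49
Pot levels (distinct totals of non-folded players): 15, 49
Layer 1-15: 15 each from A, B, C, D, E, F = 15*6 = 90 chips; eligible A, B, C, D, E, F
Layer 16-49: 34 each from B, C, D, E, F = 34*5 = 170 chips; eligible B, C, D, E, F

Pot 1: 90 chips, eligible: A, B, C, D, E, F
Pot 2: 170 chips, eligible: B, C, D, E, F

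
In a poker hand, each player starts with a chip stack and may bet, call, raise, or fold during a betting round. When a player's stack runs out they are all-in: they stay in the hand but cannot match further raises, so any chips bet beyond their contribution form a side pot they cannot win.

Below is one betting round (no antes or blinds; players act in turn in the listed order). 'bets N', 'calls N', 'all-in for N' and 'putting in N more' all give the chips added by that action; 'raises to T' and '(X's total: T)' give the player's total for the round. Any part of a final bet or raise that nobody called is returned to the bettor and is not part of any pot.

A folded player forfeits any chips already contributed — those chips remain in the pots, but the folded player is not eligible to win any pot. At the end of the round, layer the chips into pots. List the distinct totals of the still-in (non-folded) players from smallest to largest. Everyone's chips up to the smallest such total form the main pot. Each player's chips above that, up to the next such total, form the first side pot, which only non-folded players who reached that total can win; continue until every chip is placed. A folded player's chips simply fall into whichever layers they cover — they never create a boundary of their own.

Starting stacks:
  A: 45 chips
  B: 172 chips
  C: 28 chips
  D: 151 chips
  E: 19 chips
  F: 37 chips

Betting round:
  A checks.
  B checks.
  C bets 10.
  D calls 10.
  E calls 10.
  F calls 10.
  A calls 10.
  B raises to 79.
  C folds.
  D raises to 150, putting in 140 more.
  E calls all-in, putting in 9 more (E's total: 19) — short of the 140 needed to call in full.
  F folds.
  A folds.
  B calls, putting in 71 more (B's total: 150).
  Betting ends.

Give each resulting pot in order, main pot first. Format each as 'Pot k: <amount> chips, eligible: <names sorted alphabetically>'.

Contributions: A=10, B=150, C=10, D=150, E=19, F=10
Folded: A, C, F
Pot levels (distinct totals of non-folded players): 19, 150
Layer 1-19: A 10 + B 19 + C 10 + D 19 + E 19 + F 10 = 87 chips; eligible B, D, E
Layer 20-150: 131 each from B, D = 131*2 = 262 chips; eligible B, D

Pot 1: 87 chips, eligible: B, D, E
Pot 2: 262 chips, eligible: B, D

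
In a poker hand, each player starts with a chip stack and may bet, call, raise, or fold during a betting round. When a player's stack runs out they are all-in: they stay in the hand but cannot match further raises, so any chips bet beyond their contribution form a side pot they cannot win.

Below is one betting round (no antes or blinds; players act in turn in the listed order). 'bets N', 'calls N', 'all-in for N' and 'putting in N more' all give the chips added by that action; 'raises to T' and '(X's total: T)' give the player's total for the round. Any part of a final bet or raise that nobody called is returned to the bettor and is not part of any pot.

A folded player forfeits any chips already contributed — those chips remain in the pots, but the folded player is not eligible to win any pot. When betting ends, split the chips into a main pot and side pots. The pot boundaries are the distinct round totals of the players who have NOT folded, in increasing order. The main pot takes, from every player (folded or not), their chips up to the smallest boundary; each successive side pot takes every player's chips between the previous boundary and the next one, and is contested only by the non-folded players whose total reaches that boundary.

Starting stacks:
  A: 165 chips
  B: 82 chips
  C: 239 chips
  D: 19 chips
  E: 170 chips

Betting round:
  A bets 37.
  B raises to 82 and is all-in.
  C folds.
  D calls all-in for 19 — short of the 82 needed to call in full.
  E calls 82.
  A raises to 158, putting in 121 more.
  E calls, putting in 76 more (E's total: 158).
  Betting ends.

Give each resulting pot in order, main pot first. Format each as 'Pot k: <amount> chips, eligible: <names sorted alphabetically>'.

Contributions: A=158, B=82, D=19, E=158
Folded: C
Pot levels (distinct totals of non-folded players): 19, 82, 158
Layer 1-19: 19 each from A, B, D, E = 19*4 = 76 chips; eligible A, B, D, E
Layer 20-82: 63 each from A, B, E = 63*3 = 189 chips; eligible A, B, E
Layer 83-158: 76 each from A, E = 76*2 = 152 chips; eligible A, E

Pot 1: 76 chips, eligible: A, B, D, E
Pot 2: 189 chips, eligible: A, B, E
Pot 3: 152 chips, eligible: A, E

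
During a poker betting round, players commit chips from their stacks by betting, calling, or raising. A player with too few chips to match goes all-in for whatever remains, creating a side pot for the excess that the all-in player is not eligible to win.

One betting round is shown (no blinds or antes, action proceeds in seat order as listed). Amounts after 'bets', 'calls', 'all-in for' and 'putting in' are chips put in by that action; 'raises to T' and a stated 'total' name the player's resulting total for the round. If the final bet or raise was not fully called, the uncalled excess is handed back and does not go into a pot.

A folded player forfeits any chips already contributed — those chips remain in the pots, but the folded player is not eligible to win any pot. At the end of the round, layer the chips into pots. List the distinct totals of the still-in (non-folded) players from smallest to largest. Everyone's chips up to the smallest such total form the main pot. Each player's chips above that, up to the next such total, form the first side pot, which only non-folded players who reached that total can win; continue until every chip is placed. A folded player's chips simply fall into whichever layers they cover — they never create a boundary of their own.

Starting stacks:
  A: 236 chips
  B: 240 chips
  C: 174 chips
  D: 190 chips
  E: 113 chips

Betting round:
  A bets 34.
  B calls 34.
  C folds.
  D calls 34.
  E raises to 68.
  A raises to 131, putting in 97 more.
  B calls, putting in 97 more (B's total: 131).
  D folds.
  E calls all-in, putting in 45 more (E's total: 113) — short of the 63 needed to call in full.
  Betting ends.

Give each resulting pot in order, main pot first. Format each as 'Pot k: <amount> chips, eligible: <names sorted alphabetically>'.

Pot 1: 373 chips, eligible: A, B, E
Pot 2: 36 chips, eligible: A, B

Derivation:
Contributions: A=131, B=131, D=34, E=113
Folded: C, D
Pot levels (distinct totals of non-folded players): 113, 131
Layer 1-113: A 113 + B 113 + D 34 + E 113 = 373 chips; eligible A, B, E
Layer 114-131: 18 each from A, B = 18*2 = 36 chips; eligible A, B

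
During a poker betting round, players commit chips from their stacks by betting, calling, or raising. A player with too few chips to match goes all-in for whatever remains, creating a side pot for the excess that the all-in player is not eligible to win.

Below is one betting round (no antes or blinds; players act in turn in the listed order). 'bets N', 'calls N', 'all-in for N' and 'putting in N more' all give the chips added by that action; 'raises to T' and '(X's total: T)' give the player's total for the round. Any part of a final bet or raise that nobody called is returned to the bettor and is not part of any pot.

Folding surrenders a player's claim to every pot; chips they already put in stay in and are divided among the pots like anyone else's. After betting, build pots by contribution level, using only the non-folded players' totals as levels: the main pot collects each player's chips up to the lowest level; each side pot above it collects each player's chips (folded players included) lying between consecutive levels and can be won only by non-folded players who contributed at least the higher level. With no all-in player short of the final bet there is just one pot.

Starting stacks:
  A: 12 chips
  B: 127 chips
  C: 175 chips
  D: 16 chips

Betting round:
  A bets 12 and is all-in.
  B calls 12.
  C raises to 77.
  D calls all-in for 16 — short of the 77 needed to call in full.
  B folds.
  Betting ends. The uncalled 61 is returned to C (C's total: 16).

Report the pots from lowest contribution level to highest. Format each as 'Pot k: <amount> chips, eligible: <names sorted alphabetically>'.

Pot 1: 48 chips, eligible: A, C, D
Pot 2: 8 chips, eligible: C, D

Derivation:
Contributions (after 61 returned to C): A=12, B=12, C=16, D=16
Folded: B
Pot levels (distinct totals of non-folded players): 12, 16
Layer 1-12: 12 each from A, B, C, D = 12*4 = 48 chips; eligible A, C, D
Layer 13-16: 4 each from C, D = 4*2 = 8 chips; eligible C, D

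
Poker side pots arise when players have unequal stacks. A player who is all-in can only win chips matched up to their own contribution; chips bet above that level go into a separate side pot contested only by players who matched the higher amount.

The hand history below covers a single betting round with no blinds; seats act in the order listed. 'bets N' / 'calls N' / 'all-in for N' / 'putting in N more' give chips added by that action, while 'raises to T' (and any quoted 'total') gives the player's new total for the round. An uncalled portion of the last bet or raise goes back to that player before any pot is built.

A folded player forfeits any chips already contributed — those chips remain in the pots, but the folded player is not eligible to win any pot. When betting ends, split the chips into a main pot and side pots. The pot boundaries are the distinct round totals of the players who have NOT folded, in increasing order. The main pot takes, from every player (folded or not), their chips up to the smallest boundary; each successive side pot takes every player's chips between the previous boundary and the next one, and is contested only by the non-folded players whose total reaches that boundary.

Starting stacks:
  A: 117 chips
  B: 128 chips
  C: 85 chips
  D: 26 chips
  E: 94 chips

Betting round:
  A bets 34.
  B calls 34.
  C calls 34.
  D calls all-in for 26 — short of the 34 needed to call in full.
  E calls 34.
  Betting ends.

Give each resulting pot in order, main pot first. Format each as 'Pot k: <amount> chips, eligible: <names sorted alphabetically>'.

Contributions: A=34, B=34, C=34, D=26, E=34
Pot levels (distinct totals of non-folded players): 26, 34
Layer 1-26: 26 each from A, B, C, D, E = 26*5 = 130 chips; eligible A, B, C, D, E
Layer 27-34: 8 each from A, B, C, E = 8*4 = 32 chips; eligible A, B, C, E

Pot 1: 130 chips, eligible: A, B, C, D, E
Pot 2: 32 chips, eligible: A, B, C, E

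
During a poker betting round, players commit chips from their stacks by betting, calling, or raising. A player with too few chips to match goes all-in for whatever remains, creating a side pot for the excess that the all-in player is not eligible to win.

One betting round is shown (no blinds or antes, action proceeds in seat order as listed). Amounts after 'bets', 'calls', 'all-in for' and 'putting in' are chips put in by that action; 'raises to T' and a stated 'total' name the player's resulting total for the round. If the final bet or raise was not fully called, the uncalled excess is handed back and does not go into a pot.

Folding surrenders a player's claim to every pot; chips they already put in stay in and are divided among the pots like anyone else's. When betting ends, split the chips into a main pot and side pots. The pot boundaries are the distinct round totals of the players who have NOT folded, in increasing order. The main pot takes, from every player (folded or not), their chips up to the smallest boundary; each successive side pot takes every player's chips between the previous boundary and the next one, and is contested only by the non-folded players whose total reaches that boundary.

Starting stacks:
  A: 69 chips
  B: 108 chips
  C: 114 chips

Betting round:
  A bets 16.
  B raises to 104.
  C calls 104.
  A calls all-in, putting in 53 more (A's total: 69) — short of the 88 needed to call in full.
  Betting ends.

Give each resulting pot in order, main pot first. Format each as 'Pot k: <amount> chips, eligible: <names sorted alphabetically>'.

Contributions: A=69, B=104, C=104
Pot levels (distinct totals of non-folded players): 69, 104
Layer 1-69: 69 each from A, B, C = 69*3 = 207 chips; eligible A, B, C
Layer 70-104: 35 each from B, C = 35*2 = 70 chips; eligible B, C

Pot 1: 207 chips, eligible: A, B, C
Pot 2: 70 chips, eligible: B, C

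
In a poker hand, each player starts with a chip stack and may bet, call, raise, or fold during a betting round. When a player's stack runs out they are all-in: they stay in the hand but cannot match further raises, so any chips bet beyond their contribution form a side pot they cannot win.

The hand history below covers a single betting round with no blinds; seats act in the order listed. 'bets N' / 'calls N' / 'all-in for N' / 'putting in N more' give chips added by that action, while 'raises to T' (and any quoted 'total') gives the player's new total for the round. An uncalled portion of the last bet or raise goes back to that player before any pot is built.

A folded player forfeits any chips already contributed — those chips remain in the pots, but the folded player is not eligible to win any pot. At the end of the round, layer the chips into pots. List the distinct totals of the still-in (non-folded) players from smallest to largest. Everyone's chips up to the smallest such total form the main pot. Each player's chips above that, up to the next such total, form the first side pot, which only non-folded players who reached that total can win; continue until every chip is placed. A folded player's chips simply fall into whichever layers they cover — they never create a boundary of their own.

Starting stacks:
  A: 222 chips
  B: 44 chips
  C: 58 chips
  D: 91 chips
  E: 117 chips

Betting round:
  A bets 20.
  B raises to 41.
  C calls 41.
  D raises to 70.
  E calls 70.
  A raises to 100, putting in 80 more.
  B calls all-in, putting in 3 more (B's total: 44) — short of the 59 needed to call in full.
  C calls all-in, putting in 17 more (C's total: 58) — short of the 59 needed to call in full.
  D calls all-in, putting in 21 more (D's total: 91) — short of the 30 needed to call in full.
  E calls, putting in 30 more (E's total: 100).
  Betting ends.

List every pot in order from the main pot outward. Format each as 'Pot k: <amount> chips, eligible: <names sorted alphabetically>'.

Contributions: A=100, B=44, C=58, D=91, E=100
Pot levels (distinct totals of non-folded players): 44, 58, 91, 100
Layer 1-44: 44 each from A, B, C, D, E = 44*5 = 220 chips; eligible A, B, C, D, E
Layer 45-58: 14 each from A, C, D, E = 14*4 = 56 chips; eligible A, C, D, E
Layer 59-91: 33 each from A, D, E = 33*3 = 99 chips; eligible A, D, E
Layer 92-100: 9 each from A, E = 9*2 = 18 chips; eligible A, E

Pot 1: 220 chips, eligible: A, B, C, D, E
Pot 2: 56 chips, eligible: A, C, D, E
Pot 3: 99 chips, eligible: A, D, E
Pot 4: 18 chips, eligible: A, E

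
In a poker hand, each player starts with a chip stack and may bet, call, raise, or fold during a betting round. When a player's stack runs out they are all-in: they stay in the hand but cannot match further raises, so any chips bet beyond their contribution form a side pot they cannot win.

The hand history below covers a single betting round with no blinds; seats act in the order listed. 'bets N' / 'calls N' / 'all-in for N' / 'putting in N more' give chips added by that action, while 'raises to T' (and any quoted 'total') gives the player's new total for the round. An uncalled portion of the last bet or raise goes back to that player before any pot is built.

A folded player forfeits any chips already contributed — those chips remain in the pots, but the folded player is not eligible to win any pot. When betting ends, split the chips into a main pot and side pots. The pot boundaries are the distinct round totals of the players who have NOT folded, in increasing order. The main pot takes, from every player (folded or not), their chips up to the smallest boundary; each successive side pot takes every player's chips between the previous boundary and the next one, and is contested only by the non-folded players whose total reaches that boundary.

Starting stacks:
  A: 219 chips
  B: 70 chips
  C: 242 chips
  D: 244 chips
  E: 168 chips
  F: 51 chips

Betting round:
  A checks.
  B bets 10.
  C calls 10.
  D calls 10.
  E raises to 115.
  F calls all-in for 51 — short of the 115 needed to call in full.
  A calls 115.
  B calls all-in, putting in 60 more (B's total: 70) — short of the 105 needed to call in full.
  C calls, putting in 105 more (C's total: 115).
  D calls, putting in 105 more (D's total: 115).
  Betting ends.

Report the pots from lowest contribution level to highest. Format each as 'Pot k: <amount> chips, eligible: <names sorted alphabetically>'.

Contributions: A=115, B=70, C=115, D=115, E=115, F=51
Pot levels (distinct totals of non-folded players): 51, 70, 115
Layer 1-51: 51 each from A, B, C, D, E, F = 51*6 = 306 chips; eligible A, B, C, D, E, F
Layer 52-70: 19 each from A, B, C, D, E = 19*5 = 95 chips; eligible A, B, C, D, E
Layer 71-115: 45 each from A, C, D, E = 45*4 = 180 chips; eligible A, C, D, E

Pot 1: 306 chips, eligible: A, B, C, D, E, F
Pot 2: 95 chips, eligible: A, B, C, D, E
Pot 3: 180 chips, eligible: A, C, D, E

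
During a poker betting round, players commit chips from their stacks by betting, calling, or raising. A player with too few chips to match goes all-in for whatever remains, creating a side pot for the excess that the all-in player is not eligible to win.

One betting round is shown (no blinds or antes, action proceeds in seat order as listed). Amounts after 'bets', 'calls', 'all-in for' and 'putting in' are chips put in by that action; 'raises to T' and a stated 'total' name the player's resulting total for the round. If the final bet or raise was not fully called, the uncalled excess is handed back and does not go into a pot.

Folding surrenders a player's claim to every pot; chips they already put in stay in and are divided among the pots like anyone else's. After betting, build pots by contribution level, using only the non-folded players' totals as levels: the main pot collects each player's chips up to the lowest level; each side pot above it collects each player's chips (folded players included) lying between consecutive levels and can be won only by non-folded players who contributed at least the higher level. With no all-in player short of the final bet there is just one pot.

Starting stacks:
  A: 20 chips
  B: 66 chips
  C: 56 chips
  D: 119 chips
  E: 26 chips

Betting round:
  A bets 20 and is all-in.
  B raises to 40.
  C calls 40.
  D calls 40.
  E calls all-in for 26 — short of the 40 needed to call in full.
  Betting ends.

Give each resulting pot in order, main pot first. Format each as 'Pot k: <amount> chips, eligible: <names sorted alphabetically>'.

Contributions: A=20, B=40, C=40, D=40, E=26
Pot levels (distinct totals of non-folded players): 20, 26, 40
Layer 1-20: 20 each from A, B, C, D, E = 20*5 = 100 chips; eligible A, B, C, D, E
Layer 21-26: 6 each from B, C, D, E = 6*4 = 24 chips; eligible B, C, D, E
Layer 27-40: 14 each from B, C, D = 14*3 = 42 chips; eligible B, C, D

Pot 1: 100 chips, eligible: A, B, C, D, E
Pot 2: 24 chips, eligible: B, C, D, E
Pot 3: 42 chips, eligible: B, C, D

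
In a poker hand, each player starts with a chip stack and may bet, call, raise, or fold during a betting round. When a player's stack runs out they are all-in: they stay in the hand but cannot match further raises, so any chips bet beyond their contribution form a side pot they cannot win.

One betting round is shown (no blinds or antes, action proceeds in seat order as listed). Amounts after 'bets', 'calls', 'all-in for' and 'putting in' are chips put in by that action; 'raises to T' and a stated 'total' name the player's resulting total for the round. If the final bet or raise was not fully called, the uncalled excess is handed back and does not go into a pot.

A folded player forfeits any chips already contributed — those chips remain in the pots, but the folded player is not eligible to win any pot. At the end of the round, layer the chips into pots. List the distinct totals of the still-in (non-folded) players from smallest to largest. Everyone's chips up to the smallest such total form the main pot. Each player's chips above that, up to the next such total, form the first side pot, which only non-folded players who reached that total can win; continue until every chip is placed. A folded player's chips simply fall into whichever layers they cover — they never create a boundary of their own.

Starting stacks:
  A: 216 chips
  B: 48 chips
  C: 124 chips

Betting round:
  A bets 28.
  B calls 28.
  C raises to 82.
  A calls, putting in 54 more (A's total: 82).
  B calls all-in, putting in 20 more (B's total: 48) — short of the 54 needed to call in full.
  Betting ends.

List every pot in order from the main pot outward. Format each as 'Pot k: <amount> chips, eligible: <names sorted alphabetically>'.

Contributions: A=82, B=48, C=82
Pot levels (distinct totals of non-folded players): 48, 82
Layer 1-48: 48 each from A, B, C = 48*3 = 144 chips; eligible A, B, C
Layer 49-82: 34 each from A, C = 34*2 = 68 chips; eligible A, C

Pot 1: 144 chips, eligible: A, B, C
Pot 2: 68 chips, eligible: A, C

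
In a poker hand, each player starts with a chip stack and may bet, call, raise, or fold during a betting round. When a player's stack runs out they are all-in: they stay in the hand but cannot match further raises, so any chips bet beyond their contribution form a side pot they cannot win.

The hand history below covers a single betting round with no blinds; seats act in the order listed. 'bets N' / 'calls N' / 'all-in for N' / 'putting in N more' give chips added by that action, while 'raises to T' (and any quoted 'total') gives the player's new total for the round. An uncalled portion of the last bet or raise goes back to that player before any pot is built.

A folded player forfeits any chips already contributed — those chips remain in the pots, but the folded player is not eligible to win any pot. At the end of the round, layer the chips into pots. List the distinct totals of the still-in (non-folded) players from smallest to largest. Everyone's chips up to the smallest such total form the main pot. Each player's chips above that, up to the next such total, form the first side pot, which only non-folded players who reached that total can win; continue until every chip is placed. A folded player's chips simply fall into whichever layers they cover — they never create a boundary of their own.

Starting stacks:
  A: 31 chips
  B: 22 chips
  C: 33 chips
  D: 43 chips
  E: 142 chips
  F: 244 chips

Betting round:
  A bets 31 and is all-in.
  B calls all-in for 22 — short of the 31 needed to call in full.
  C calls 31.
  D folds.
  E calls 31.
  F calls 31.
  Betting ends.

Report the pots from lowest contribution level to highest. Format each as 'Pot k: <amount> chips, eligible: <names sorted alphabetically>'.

Contributions: A=31, B=22, C=31, E=31, F=31
Folded: D
Pot levels (distinct totals of non-folded players): 22, 31
Layer 1-22: 22 each from A, B, C, E, F = 22*5 = 110 chips; eligible A, B, C, E, F
Layer 23-31: 9 each from A, C, E, F = 9*4 = 36 chips; eligible A, C, E, F

Pot 1: 110 chips, eligible: A, B, C, E, F
Pot 2: 36 chips, eligible: A, C, E, F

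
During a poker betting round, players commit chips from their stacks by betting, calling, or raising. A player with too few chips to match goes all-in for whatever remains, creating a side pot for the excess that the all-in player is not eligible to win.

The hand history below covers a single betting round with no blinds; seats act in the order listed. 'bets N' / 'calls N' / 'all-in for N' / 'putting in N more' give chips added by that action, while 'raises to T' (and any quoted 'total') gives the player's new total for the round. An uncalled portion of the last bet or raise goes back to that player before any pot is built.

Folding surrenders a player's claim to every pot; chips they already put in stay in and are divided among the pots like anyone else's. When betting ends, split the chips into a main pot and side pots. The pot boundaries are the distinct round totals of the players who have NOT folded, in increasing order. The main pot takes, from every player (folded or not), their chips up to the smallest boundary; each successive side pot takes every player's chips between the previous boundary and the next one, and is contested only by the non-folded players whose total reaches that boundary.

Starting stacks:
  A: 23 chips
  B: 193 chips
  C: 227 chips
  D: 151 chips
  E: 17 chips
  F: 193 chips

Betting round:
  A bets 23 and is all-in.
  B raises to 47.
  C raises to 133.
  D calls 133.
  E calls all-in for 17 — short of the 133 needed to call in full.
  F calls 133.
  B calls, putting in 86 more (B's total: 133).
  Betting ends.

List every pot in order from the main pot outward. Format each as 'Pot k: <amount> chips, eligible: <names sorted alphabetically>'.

Contributions: A=23, B=133, C=133, D=133, E=17, F=133
Pot levels (distinct totals of non-folded players): 17, 23, 133
Layer 1-17: 17 each from A, B, C, D, E, F = 17*6 = 102 chips; eligible A, B, C, D, E, F
Layer 18-23: 6 each from A, B, C, D, F = 6*5 = 30 chips; eligible A, B, C, D, F
Layer 24-133: 110 each from B, C, D, F = 110*4 = 440 chips; eligible B, C, D, F

Pot 1: 102 chips, eligible: A, B, C, D, E, F
Pot 2: 30 chips, eligible: A, B, C, D, F
Pot 3: 440 chips, eligible: B, C, D, F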